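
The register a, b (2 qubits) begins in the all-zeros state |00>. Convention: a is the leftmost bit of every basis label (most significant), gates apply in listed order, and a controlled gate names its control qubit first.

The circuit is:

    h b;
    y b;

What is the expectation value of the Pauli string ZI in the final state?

The observable ZI averages to 1.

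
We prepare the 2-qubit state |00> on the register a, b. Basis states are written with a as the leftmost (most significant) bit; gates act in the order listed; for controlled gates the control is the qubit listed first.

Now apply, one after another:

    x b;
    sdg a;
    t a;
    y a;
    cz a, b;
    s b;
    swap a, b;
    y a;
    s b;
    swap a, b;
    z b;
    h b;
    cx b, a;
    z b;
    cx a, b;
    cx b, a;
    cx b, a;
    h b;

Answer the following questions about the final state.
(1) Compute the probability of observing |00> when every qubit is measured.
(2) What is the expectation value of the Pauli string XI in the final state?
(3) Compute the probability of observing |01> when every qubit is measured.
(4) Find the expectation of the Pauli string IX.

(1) A full measurement returns |00> with probability 1/4.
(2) The expectation value of XI is -1.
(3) A full measurement returns |01> with probability 1/4.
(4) The observable IX averages to -1.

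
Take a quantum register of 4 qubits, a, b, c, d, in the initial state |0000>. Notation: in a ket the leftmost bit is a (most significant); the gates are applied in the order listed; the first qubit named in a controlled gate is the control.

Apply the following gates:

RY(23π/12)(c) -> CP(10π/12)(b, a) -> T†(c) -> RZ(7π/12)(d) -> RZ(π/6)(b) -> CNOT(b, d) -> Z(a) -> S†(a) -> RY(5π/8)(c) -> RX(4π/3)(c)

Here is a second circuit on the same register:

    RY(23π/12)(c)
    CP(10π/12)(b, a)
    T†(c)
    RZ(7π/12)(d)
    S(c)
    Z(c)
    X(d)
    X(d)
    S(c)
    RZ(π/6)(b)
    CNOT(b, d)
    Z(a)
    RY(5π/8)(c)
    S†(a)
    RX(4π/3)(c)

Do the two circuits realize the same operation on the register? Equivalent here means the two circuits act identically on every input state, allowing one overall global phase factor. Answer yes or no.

Yes, they are equivalent — the unitaries differ by at most a global phase.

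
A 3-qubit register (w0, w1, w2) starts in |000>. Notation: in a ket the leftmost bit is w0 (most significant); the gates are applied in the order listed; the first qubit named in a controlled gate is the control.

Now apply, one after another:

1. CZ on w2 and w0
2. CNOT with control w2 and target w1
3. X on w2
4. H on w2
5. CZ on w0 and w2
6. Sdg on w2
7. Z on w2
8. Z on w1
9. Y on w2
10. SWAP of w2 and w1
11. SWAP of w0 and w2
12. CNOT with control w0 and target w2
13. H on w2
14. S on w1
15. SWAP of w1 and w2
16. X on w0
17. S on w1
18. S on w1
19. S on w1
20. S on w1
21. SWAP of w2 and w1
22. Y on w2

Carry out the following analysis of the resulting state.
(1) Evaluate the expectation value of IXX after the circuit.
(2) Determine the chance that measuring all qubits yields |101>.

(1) The expectation value of IXX is -1. Key observation: steps 17-20 multiply out to the identity, so the circuit reduces to the remaining gates.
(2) A full measurement returns |101> with probability 1/4.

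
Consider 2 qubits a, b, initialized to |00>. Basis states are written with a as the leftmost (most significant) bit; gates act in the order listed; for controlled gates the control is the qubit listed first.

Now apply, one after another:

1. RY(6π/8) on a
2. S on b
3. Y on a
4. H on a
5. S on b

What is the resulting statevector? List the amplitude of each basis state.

The resulting statevector has amplitude -sqrt(2)*I*sqrt(sqrt(2) + 2)/4 + sqrt(2)*I*sqrt(2 - sqrt(2))/4 on |00>, 0 on |01>, -sqrt(2)*I*sqrt(sqrt(2) + 2)/4 - sqrt(2)*I*sqrt(2 - sqrt(2))/4 on |10>, 0 on |11>.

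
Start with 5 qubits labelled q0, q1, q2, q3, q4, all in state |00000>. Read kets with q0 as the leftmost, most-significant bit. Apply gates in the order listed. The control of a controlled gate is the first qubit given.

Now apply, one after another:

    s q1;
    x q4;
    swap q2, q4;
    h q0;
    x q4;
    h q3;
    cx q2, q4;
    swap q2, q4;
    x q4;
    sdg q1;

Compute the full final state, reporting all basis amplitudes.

The resulting statevector has amplitude 1/2 on |00000>, 1/2 on |00010>, 1/2 on |10000>, 1/2 on |10010>, and 0 on every other basis state.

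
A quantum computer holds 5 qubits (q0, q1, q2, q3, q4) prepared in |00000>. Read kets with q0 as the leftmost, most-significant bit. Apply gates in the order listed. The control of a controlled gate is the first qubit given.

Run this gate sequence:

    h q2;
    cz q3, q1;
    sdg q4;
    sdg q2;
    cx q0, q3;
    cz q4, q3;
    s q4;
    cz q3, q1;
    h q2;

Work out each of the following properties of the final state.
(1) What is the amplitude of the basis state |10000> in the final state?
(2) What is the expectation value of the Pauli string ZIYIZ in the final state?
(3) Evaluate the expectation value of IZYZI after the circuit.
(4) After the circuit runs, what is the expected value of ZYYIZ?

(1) The amplitude on |10000> is 0.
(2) The observable ZIYIZ averages to 1.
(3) The observable IZYZI averages to 1.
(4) In the final state, ZYYIZ has expectation 0.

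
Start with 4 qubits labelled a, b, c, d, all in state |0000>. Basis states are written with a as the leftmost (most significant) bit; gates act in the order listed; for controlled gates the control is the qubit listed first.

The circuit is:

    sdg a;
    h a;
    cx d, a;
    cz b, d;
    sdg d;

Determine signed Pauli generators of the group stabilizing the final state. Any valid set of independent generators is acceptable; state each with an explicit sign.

One valid set of independent stabilizer generators is +XIII, +IZII, +IIZI, +IIIZ (any independent generating set of the same group is equally correct).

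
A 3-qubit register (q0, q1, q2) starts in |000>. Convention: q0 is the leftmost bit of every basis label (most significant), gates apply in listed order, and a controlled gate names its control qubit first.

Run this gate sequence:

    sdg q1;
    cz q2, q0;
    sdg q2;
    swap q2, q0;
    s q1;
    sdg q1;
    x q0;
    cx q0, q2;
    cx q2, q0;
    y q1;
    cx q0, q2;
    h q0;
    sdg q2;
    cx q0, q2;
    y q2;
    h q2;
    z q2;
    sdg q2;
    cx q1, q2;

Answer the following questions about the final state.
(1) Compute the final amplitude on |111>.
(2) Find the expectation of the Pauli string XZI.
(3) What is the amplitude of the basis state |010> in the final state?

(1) The amplitude on |111> is I/2. Key observation: gates 5-6 undo each other exactly, leaving only the rest of the circuit to track.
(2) The observable XZI averages to 0.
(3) The amplitude on |010> is 1/2.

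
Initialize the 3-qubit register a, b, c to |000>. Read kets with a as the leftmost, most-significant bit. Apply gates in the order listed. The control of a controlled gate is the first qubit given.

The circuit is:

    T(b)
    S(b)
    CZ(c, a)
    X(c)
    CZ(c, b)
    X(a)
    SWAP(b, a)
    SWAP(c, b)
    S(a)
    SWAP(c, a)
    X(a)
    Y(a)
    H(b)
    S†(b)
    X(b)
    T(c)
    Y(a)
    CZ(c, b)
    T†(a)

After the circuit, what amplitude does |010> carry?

The final state's coefficient on |010> equals sqrt(2)/2.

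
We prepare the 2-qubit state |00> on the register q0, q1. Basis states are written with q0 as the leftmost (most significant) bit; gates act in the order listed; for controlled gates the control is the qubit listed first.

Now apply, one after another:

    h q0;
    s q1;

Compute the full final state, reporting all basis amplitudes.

After the circuit, the state carries amplitude sqrt(2)/2 on |00>, 0 on |01>, sqrt(2)/2 on |10>, 0 on |11>.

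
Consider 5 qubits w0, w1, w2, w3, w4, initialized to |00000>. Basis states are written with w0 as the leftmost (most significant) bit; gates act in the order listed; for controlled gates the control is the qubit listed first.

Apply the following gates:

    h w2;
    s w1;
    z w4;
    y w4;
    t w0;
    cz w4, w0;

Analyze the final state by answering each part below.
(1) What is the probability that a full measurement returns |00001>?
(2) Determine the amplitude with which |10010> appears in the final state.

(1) A full measurement returns |00001> with probability 1/2.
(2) The final state's coefficient on |10010> equals 0.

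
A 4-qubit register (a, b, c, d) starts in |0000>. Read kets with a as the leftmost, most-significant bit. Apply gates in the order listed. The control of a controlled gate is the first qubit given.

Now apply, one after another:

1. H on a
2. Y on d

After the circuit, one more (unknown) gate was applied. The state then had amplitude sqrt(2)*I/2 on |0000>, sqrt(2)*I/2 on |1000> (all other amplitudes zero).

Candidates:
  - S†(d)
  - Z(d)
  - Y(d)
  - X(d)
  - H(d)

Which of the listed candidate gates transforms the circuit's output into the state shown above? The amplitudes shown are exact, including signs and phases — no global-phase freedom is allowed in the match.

The applied gate was X(d).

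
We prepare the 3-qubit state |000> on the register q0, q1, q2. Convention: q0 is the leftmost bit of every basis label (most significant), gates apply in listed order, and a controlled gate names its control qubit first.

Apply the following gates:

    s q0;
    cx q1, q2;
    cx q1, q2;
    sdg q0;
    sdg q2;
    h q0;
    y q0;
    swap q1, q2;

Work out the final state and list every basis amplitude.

After the circuit, the state carries amplitude -sqrt(2)*I/2 on |000>, sqrt(2)*I/2 on |100>, and 0 on every other basis state.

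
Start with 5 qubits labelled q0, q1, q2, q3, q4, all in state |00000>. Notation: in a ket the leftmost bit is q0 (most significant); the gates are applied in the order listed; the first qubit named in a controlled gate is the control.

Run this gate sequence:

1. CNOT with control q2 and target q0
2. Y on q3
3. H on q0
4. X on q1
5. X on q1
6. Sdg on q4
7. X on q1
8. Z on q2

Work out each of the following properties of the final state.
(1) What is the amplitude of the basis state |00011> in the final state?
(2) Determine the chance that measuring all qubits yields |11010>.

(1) The final state's coefficient on |00011> equals 0. Key observation: gates 4-5 undo each other exactly, leaving only the rest of the circuit to track.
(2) A full measurement returns |11010> with probability 1/2.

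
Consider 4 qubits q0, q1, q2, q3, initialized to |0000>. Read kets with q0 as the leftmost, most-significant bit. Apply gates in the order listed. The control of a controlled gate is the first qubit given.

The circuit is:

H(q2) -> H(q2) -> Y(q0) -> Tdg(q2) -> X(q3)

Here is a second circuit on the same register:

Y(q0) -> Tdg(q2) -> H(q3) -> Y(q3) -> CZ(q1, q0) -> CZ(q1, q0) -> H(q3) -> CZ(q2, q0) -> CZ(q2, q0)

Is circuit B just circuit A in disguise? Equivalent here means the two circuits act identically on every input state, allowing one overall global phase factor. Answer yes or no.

No — the two circuits implement different unitaries, even allowing a global phase.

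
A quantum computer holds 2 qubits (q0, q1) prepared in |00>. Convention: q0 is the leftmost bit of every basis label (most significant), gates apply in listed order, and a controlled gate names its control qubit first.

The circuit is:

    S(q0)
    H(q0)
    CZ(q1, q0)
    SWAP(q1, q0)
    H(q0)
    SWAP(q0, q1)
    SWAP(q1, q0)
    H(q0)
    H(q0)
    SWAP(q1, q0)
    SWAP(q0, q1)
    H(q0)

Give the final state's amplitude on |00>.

|00> carries amplitude sqrt(2)/2 in the final state. Key observation: the block from step 5 through step 12 cancels to the identity and can be dropped.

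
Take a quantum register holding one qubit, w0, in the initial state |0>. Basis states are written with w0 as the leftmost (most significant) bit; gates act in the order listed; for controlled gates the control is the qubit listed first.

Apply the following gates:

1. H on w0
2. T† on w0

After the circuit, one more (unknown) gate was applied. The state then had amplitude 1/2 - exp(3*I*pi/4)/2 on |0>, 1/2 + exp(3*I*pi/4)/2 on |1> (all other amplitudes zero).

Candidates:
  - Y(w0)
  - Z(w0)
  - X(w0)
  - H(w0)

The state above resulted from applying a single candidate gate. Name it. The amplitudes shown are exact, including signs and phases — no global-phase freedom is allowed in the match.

The applied gate was H(w0).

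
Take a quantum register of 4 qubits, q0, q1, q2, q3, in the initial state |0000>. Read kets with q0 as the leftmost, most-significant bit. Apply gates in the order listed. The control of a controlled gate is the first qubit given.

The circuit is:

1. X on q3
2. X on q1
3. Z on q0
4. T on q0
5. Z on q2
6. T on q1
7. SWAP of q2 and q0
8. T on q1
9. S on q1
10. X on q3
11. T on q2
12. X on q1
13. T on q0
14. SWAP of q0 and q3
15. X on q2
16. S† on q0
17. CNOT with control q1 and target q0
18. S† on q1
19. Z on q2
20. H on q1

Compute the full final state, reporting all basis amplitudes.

The resulting statevector has amplitude sqrt(2)/2 on |0010>, sqrt(2)/2 on |0110>, and 0 on every other basis state.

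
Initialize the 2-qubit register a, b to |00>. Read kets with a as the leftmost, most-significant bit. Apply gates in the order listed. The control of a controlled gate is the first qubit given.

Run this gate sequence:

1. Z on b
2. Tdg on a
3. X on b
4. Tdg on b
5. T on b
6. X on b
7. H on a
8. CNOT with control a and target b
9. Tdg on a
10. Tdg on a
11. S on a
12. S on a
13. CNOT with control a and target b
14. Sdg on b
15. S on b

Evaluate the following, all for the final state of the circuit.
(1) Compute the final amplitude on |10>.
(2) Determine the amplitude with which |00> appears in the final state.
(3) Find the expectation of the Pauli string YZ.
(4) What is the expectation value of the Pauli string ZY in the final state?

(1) The final state's coefficient on |10> equals sqrt(2)*I/2. Key observation: gates 3-6 undo each other exactly, leaving only the rest of the circuit to track.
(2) |00> carries amplitude sqrt(2)/2 in the final state.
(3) In the final state, YZ has expectation 1.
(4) The observable ZY averages to 0.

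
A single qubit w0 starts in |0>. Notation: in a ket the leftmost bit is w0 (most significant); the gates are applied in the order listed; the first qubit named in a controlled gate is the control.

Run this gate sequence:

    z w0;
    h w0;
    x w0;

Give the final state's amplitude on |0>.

The amplitude on |0> is sqrt(2)/2.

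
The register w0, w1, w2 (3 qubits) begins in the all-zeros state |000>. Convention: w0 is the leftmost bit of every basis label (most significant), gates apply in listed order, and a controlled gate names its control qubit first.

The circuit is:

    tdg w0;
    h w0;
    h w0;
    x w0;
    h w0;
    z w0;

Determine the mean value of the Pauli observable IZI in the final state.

The expectation value of IZI is 1. Key observation: gates 3-6 undo each other exactly, leaving only the rest of the circuit to track.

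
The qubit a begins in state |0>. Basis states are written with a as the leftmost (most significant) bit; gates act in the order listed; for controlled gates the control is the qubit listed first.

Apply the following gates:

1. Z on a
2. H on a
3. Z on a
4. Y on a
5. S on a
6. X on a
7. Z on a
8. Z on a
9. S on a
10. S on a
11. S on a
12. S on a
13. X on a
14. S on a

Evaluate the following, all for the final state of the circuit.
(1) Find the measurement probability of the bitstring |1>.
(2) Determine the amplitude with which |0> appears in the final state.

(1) The probability of measuring |1> is 1/2. Key observation: gates 9-12 undo each other exactly, leaving only the rest of the circuit to track.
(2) |0> carries amplitude sqrt(2)*I/2 in the final state.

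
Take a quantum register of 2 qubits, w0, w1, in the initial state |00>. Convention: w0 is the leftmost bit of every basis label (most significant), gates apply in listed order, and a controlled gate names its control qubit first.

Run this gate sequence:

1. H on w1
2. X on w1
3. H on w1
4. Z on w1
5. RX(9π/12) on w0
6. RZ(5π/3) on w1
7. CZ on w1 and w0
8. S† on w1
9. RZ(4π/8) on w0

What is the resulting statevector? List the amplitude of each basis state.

The final amplitudes are sqrt(2 - sqrt(2))*exp(11*I*pi/12)/2 on |00>, 0 on |01>, sqrt(sqrt(2) + 2)*exp(11*I*pi/12)/2 on |10>, 0 on |11>.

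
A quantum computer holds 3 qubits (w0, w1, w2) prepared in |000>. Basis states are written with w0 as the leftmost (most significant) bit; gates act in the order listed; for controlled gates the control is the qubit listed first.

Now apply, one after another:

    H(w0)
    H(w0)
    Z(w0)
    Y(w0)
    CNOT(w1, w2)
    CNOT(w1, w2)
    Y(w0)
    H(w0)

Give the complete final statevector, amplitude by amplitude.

The resulting statevector has amplitude sqrt(2)/2 on |000>, sqrt(2)/2 on |100>, and 0 on every other basis state.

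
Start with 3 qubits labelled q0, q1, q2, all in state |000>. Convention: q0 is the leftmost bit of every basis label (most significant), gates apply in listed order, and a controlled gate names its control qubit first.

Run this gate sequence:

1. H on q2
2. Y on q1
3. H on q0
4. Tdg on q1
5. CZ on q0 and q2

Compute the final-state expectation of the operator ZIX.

In the final state, ZIX has expectation 1.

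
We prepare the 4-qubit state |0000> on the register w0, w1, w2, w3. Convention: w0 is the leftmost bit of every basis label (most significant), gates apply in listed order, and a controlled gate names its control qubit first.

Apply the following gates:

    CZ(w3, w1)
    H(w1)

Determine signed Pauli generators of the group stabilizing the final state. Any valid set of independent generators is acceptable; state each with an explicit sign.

The stabilizer group can be generated by +IXII, +ZIII, +IIZI, +IIIZ, among other valid generating sets.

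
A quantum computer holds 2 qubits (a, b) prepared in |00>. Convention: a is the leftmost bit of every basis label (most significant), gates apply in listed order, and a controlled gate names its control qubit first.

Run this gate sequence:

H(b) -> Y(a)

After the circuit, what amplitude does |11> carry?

The final state's coefficient on |11> equals sqrt(2)*I/2.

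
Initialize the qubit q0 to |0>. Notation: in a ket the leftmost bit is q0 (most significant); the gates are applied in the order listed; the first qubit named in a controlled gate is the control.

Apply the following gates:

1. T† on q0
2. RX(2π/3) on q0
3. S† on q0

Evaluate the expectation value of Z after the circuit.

The observable Z averages to -1/2.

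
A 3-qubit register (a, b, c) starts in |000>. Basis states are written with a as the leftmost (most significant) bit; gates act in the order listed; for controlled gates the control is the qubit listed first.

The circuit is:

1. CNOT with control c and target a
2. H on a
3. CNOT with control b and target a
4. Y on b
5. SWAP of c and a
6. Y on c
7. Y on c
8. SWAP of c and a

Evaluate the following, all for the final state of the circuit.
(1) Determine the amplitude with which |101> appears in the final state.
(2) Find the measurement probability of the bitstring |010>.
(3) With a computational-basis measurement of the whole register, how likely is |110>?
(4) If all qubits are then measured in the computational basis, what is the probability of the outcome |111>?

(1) The final state's coefficient on |101> equals 0. Key observation: the block from step 5 through step 8 cancels to the identity and can be dropped.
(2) Outcome |010> occurs with probability 1/2.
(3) The probability of measuring |110> is 1/2.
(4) A full measurement returns |111> with probability 0.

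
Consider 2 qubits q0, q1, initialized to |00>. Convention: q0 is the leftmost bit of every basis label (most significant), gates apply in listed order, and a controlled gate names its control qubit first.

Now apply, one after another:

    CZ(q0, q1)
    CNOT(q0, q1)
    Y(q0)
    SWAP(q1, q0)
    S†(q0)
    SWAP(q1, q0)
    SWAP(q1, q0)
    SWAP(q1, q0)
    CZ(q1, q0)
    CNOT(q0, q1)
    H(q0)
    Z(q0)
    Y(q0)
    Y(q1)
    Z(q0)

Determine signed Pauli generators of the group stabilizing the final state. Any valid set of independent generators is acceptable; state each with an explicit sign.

One valid set of independent stabilizer generators is +XI, +IZ (any independent generating set of the same group is equally correct).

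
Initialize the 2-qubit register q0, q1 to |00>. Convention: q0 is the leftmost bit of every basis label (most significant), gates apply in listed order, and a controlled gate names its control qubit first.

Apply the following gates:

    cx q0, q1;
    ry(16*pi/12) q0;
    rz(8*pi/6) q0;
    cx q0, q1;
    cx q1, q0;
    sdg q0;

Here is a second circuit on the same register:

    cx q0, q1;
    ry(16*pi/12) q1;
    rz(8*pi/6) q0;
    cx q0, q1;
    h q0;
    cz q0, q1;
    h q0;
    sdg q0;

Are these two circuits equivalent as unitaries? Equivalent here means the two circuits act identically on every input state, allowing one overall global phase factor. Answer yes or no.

No: there is an input state on which the two circuits produce genuinely different outputs (not merely differing by a phase).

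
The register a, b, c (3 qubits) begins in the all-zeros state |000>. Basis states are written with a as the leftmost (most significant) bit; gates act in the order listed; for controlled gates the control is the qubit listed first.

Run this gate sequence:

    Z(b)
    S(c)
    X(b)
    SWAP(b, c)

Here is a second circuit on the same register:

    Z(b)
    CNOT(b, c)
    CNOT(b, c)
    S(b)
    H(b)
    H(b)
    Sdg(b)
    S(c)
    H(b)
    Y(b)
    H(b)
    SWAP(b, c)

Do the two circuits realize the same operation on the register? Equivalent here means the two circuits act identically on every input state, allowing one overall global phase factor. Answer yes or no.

No, they are not equivalent — no single phase factor reconciles the two unitaries.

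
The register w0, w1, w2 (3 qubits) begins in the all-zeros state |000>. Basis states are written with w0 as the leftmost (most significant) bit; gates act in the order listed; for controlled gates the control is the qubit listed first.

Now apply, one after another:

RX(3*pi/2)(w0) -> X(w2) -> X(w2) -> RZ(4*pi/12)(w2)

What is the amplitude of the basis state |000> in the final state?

|000> carries amplitude sqrt(2)*exp(5*I*pi/6)/2 in the final state. Key observation: the block from step 2 through step 3 cancels to the identity and can be dropped.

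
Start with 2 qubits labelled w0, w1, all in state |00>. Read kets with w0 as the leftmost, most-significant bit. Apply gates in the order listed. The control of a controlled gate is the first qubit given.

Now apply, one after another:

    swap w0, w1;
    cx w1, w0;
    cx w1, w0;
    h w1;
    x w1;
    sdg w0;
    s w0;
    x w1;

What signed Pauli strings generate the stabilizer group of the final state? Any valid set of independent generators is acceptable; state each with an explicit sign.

The stabilizer group can be generated by +IX, +ZI, among other valid generating sets. Key observation: the block from step 5 through step 8 cancels to the identity and can be dropped.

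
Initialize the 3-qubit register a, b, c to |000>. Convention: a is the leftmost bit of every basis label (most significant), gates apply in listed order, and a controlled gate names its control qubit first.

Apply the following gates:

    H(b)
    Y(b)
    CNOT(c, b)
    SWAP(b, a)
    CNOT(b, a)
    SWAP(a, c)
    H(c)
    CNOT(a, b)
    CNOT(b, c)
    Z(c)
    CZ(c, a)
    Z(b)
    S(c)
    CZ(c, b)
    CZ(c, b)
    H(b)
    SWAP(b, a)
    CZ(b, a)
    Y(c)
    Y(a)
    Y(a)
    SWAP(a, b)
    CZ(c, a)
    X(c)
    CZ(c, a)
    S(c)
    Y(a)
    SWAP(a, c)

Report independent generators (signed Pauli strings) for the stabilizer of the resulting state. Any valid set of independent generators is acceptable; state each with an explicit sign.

The stabilizer group can be generated by +IXI, -ZII, -IIZ, among other valid generating sets. Key observation: the block from step 14 through step 15 cancels to the identity and can be dropped.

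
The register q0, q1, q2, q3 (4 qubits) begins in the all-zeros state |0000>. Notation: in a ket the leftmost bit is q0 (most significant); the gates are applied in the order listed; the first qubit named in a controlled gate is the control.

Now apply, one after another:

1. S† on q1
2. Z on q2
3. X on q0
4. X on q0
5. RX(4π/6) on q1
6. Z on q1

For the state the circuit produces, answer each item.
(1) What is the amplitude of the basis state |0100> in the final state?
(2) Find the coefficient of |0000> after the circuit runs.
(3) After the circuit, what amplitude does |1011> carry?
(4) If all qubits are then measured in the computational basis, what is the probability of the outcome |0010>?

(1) |0100> carries amplitude sqrt(3)*I/2 in the final state. Key observation: the block from step 3 through step 4 cancels to the identity and can be dropped.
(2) |0000> carries amplitude 1/2 in the final state.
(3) The amplitude on |1011> is 0.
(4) Outcome |0010> occurs with probability 0.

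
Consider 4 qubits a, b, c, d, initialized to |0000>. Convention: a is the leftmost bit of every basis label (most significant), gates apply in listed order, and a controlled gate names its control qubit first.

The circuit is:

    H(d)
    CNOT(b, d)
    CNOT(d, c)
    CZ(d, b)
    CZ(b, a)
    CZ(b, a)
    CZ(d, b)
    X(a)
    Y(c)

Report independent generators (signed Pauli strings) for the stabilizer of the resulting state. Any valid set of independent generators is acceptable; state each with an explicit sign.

One valid set of independent stabilizer generators is -IIXX, -ZIII, +IZII, -IIZZ (any independent generating set of the same group is equally correct). Key observation: gates 4-7 undo each other exactly, leaving only the rest of the circuit to track.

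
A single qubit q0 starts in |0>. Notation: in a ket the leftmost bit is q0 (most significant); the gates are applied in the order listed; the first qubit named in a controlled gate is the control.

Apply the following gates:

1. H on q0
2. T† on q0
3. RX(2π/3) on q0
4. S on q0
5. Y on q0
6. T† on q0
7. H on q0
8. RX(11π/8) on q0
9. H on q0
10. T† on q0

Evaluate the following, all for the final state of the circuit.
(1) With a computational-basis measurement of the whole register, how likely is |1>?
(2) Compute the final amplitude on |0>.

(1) A full measurement returns |1> with probability 1/2 - sqrt(6)/8.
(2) The amplitude on |0> is -sqrt(6)*sin(5*pi/16)/4 - sqrt(2)*I*exp(-I*pi/4)*sin(5*pi/16)/4 - sqrt(2)*exp(-I*pi/4)*cos(5*pi/16)/4 + sqrt(6)*I*cos(5*pi/16)/4.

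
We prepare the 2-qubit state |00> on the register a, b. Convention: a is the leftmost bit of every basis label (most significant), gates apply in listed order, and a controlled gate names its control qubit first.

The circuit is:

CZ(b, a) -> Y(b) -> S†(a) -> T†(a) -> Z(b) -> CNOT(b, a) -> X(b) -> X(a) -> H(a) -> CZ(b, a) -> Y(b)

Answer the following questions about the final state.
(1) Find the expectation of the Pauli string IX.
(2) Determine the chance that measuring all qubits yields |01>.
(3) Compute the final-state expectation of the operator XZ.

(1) The observable IX averages to 0.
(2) A full measurement returns |01> with probability 1/2.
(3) In the final state, XZ has expectation -1.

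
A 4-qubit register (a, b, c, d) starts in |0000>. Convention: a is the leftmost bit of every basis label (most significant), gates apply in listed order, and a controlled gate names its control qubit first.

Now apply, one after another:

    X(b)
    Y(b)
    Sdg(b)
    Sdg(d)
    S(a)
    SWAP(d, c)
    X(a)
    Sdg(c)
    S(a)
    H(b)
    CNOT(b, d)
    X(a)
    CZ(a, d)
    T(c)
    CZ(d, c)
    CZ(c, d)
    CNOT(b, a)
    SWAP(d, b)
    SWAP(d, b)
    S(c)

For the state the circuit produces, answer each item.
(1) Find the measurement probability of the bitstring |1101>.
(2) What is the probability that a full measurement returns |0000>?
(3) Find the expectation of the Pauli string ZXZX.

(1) The probability of measuring |1101> is 1/2. Key observation: the block from step 18 through step 19 cancels to the identity and can be dropped.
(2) Outcome |0000> occurs with probability 1/2.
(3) In the final state, ZXZX has expectation 0.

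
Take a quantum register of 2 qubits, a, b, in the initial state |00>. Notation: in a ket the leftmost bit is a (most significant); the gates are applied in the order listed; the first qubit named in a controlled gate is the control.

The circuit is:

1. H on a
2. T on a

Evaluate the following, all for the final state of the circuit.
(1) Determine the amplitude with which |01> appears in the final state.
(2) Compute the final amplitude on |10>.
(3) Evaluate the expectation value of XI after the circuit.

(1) The final state's coefficient on |01> equals 0.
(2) |10> carries amplitude sqrt(2)*exp(I*pi/4)/2 in the final state.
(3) The expectation value of XI is sqrt(2)/2.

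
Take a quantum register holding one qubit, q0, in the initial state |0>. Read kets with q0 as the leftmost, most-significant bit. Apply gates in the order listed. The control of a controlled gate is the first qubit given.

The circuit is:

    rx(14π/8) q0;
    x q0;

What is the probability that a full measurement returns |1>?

A full measurement returns |1> with probability sqrt(2)/4 + 1/2.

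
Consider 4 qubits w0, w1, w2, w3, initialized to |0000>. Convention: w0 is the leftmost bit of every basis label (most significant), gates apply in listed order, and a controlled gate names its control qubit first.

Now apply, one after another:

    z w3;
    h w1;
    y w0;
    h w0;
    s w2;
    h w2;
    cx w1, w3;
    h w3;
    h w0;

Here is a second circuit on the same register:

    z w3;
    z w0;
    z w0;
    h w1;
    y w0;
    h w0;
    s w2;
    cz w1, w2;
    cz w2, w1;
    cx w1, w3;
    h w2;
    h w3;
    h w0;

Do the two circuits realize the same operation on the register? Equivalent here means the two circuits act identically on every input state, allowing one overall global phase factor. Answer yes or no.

Yes — the two circuits implement the same unitary up to a global phase.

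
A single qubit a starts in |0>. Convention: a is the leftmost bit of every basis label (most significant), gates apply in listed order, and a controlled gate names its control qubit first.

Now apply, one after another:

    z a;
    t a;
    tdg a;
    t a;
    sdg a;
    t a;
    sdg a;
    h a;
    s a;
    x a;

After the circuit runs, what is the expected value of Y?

In the final state, Y has expectation -1.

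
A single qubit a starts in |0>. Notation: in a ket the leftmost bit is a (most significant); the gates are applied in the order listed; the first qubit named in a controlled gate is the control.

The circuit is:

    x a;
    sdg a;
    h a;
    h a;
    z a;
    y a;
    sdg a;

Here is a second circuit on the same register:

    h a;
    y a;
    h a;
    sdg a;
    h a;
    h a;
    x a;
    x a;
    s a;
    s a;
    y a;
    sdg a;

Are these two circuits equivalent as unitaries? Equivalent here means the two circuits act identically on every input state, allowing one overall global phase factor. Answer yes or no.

No, they are not equivalent — no single phase factor reconciles the two unitaries.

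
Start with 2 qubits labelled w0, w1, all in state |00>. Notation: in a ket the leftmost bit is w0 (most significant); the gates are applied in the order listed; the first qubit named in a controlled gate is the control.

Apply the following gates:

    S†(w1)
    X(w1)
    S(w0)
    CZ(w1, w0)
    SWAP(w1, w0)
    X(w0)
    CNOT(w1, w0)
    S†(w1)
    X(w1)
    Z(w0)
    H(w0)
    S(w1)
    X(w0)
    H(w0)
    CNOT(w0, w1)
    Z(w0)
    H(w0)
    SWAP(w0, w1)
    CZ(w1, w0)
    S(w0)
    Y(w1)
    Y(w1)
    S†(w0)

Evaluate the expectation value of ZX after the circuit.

In the final state, ZX has expectation 1.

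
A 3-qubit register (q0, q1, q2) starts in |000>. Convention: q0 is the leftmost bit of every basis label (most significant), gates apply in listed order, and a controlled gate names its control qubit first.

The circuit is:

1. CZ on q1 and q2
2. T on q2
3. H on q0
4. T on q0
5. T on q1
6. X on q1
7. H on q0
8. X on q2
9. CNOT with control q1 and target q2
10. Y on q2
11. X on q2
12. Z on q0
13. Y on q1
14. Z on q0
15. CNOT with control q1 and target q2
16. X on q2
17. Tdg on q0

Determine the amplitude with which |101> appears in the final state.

The final state's coefficient on |101> equals -1/2 - exp(3*I*pi/4)/2.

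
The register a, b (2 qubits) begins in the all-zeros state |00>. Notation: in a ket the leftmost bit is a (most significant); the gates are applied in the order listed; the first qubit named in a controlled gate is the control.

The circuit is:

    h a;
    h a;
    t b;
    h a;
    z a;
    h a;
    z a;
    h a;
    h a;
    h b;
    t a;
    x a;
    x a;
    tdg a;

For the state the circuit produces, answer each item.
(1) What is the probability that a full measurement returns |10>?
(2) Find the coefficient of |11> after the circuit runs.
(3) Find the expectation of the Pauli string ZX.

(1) The probability of measuring |10> is 1/2. Key observation: the block from step 11 through step 14 cancels to the identity and can be dropped.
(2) |11> carries amplitude -sqrt(2)/2 in the final state.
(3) The observable ZX averages to -1.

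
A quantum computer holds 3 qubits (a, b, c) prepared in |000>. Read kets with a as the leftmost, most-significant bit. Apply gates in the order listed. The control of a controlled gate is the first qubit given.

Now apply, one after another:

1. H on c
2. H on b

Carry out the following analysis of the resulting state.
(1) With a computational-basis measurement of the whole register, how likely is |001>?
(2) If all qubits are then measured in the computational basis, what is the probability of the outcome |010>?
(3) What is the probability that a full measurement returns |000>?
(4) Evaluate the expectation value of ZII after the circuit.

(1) A full measurement returns |001> with probability 1/4.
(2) Outcome |010> occurs with probability 1/4.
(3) A full measurement returns |000> with probability 1/4.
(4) The observable ZII averages to 1.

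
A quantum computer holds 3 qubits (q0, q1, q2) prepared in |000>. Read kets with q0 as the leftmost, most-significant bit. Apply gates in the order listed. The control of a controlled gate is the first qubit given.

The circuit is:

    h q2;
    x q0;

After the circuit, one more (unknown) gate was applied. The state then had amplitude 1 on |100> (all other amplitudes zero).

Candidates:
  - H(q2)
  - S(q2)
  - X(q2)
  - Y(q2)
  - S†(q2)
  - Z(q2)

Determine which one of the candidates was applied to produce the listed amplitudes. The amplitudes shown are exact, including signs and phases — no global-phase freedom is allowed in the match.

The applied gate was H(q2).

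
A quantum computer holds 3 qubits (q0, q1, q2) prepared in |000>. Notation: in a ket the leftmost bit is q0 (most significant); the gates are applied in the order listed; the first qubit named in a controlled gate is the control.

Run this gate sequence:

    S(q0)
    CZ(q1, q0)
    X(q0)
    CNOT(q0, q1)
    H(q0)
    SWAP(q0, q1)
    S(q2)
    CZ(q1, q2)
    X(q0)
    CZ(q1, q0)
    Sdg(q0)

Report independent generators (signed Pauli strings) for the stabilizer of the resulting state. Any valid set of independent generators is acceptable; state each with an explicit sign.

The final state is stabilized by the group generated by -IXI, +ZII, +IIZ; other independent generating sets are equally valid.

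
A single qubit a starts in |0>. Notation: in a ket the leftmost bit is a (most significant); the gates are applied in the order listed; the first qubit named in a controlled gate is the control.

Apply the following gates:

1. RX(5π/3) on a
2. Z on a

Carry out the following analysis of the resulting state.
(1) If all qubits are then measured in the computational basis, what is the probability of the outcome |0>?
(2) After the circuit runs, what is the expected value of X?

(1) The probability of measuring |0> is 3/4.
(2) In the final state, X has expectation 0.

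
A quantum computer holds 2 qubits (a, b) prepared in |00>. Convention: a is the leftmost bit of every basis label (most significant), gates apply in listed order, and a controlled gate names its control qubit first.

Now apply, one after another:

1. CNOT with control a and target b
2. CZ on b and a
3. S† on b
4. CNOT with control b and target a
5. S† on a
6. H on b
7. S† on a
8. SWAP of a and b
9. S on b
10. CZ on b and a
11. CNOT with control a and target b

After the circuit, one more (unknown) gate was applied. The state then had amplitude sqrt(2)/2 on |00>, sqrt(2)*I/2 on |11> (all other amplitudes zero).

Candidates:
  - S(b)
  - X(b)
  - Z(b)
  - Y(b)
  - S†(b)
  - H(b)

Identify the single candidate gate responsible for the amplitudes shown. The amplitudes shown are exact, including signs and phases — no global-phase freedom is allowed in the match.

The unique candidate consistent with the amplitudes is S(b).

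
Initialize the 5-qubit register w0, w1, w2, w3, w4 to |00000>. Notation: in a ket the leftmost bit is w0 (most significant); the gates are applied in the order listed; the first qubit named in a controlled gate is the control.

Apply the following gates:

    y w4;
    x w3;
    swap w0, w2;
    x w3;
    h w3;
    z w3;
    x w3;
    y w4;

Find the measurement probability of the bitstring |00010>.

The probability of measuring |00010> is 1/2.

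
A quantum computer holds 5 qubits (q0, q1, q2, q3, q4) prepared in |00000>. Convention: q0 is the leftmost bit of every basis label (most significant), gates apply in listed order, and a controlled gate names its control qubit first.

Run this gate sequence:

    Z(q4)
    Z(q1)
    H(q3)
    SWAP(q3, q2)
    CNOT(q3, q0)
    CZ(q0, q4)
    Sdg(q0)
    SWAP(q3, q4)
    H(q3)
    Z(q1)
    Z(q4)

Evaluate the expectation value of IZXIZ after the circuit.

In the final state, IZXIZ has expectation 1.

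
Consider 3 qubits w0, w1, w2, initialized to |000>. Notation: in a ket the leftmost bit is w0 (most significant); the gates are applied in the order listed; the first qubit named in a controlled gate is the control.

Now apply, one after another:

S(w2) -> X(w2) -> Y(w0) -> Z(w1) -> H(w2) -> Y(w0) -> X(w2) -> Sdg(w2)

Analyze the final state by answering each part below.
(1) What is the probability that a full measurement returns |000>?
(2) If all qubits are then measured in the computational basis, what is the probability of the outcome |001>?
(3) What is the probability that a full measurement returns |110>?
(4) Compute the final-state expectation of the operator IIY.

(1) Outcome |000> occurs with probability 1/2.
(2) A full measurement returns |001> with probability 1/2.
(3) A full measurement returns |110> with probability 0.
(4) The expectation value of IIY is 1.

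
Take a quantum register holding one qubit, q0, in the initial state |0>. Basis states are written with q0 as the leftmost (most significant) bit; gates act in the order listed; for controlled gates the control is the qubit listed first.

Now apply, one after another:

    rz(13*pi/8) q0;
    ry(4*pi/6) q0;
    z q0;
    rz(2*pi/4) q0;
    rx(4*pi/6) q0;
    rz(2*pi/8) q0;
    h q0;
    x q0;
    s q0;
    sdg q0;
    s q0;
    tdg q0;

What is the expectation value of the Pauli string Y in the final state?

The observable Y averages to -sqrt(2)/4 + sqrt(3)/4.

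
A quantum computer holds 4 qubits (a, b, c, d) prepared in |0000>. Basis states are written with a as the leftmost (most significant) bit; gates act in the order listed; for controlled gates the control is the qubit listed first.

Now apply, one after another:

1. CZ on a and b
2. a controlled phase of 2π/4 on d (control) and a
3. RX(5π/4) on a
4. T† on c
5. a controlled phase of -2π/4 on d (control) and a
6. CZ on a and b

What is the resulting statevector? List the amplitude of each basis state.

The final amplitudes are -sqrt(2 - sqrt(2))/2 on |0000>, -I*sqrt(sqrt(2) + 2)/2 on |1000>, and 0 on every other basis state.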